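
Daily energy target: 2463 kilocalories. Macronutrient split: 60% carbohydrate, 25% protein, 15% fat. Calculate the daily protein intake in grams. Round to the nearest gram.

154 g/day

Protein energy = 25% × 2463 = 615.75 kcal.
At 4 kcal/g: 615.75 ÷ 4 = 153.9375 g.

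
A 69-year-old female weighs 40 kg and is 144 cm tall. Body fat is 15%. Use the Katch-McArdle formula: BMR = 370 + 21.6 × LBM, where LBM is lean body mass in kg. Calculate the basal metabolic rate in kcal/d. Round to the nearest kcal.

1104 kcal/d

LBM = 40 × (1 − 0.15) = 34 kg. Katch-McArdle: BMR = 370 + 21.6 × 34 = 1104.4 kcal/day.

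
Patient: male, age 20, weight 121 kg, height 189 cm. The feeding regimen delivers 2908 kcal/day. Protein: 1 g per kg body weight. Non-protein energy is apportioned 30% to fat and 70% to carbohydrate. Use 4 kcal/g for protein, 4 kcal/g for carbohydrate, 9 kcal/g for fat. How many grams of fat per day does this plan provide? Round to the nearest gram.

81 g/day

Protein = 1 × 121 = 121 g → 121 × 4 = 484 kcal.
Non-protein calories = 2908 − 484 = 2424 kcal.
Fat: 30% × 2424 = 727.2 kcal; carbohydrate: 1696.8 kcal.
Fat: 727.2 kcal ÷ 9 kcal/g = 80.8 g.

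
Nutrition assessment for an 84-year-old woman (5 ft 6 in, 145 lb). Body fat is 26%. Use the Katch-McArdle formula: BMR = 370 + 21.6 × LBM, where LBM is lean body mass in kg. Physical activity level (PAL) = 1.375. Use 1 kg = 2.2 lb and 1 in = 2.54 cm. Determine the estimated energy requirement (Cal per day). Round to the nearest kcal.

Convert to metric: weight = 145 ÷ 2.2 = 65.9091 kg; height = (5×12 + 6) × 2.54 = 66 × 2.54 = 167.64 cm.
LBM = 65.9091 × (1 − 0.26) = 48.7727 kg. Katch-McArdle: BMR = 370 + 21.6 × 48.7727 = 1423.4909 kcal/day.
TEE = BMR × activity factor = 1423.4909 × 1.375 = 1957.3 kcal/day.

1957 Cal per day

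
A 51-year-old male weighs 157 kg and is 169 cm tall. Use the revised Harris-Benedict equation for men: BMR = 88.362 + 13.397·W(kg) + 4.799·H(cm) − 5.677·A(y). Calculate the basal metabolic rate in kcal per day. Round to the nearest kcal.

Harris-Benedict: BMR = 88.362 + 13.397(157) + 4.799(169) − 5.677(51) = 2713.195 kcal/day.

2713 kcal per day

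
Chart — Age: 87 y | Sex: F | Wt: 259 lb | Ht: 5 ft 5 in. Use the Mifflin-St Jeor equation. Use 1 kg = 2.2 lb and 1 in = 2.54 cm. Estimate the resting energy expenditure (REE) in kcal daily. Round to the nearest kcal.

1613 kcal daily

Convert to metric: weight = 259 ÷ 2.2 = 117.7273 kg; height = (5×12 + 5) × 2.54 = 65 × 2.54 = 165.1 cm.
Mifflin-St Jeor (female): BMR = 10(117.7273) + 6.25(165.1) − 5(87) − 161 = 1177.2727 + 1031.875 − 435 − 161 = 1613.1477 kcal/day.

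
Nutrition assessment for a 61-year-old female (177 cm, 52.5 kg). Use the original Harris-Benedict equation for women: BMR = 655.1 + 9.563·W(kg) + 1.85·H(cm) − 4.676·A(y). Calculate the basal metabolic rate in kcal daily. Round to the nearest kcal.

1199 kcal daily

Harris-Benedict: BMR = 655.1 + 9.563(52.5) + 1.85(177) − 4.676(61) = 1199.3715 kcal/day.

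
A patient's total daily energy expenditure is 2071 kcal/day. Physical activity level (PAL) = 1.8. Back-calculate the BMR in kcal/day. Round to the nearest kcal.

BMR = TEE ÷ activity factor = 2071 ÷ 1.8 = 1150.5556 kcal/day.

1151 kcal/day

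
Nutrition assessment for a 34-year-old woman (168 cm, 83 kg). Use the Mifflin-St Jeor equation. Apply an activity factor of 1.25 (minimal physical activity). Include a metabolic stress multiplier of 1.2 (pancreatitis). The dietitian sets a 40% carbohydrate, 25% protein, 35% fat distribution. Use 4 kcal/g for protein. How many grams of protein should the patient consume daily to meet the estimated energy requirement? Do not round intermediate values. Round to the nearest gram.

145 g/day

Mifflin-St Jeor (female): BMR = 10(83) + 6.25(168) − 5(34) − 161 = 830 + 1050 − 170 − 161 = 1549 kcal/day.
TEE = 1549 × 1.25 = 1936.25 kcal/day.
With stress factor 1.2: 1936.25 × 1.2 = 2323.5 kcal/day.
Protein energy = 25% × 2323.5 = 580.875 kcal.
Protein = 580.875 ÷ 4 kcal/g = 145.2188 g.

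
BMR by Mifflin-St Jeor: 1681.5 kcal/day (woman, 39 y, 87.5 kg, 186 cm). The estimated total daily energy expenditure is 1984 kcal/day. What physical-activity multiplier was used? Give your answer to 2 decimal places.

Activity factor = TEE ÷ BMR = 1984 ÷ 1681.5 = 1.18.

1.18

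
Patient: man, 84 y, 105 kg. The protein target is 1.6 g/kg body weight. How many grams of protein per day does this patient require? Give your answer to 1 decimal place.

Protein = 1.6 g/kg × 105 kg = 168 g/day.

168.0 g/day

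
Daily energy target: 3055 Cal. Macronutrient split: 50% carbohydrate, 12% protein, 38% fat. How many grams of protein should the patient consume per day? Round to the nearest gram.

92 g/day

Protein energy = 12% × 3055 = 366.6 kcal.
At 4 kcal/g: 366.6 ÷ 4 = 91.65 g.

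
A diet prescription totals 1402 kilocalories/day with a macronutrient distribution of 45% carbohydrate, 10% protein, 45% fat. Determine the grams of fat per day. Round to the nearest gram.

Fat energy = 45% × 1402 = 630.9 kcal.
At 9 kcal/g: 630.9 ÷ 9 = 70.1 g.

70 g/day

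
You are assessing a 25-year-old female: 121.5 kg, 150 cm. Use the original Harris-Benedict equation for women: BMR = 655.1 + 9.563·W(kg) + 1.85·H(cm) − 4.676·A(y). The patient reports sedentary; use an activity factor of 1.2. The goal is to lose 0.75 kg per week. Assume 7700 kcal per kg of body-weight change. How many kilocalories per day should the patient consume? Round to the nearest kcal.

1548 kilocalories per day

Harris-Benedict: BMR = 655.1 + 9.563(121.5) + 1.85(150) − 4.676(25) = 1977.6045 kcal/day.
TEE = 1977.6045 × 1.2 = 2373.1254 kcal/day.
Required daily deficit = 0.75 × 7700 ÷ 7 = 825 kcal/day.
Target intake = 2373.1254 − 825 = 1548.1254 kcal/day.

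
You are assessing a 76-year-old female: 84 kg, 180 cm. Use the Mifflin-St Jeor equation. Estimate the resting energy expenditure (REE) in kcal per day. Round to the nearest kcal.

1424 kcal per day

Mifflin-St Jeor (female): BMR = 10(84) + 6.25(180) − 5(76) − 161 = 840 + 1125 − 380 − 161 = 1424 kcal/day.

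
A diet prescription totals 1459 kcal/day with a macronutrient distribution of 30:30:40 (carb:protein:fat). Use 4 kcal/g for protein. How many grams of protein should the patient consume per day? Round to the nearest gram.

109 g/day

Protein energy = 30% × 1459 = 437.7 kcal.
At 4 kcal/g: 437.7 ÷ 4 = 109.425 g.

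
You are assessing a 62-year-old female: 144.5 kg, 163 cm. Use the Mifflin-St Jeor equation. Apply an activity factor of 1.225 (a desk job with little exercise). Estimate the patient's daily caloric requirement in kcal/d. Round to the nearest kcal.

Mifflin-St Jeor (female): BMR = 10(144.5) + 6.25(163) − 5(62) − 161 = 1445 + 1018.75 − 310 − 161 = 1992.75 kcal/day.
TEE = BMR × activity factor = 1992.75 × 1.225 = 2441.1188 kcal/day.

2441 kcal/d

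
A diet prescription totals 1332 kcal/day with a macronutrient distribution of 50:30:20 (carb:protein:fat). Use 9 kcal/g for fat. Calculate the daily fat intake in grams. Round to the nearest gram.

30 g/day

Fat energy = 20% × 1332 = 266.4 kcal.
At 9 kcal/g: 266.4 ÷ 9 = 29.6 g.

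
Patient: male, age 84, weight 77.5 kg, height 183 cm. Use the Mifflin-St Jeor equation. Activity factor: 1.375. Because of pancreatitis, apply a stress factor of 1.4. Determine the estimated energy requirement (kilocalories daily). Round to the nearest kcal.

2895 kilocalories daily

Mifflin-St Jeor (male): BMR = 10(77.5) + 6.25(183) − 5(84) + 5 = 775 + 1143.75 − 420 + 5 = 1503.75 kcal/day.
TEE = BMR × activity factor = 1503.75 × 1.375 = 2067.6563 kcal/day.
Apply stress factor: 2067.6563 × 1.4 = 2894.7188 kcal/day.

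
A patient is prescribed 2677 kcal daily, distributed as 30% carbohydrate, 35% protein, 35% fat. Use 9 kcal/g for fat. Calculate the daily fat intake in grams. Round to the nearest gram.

Fat energy = 35% × 2677 = 936.95 kcal.
At 9 kcal/g: 936.95 ÷ 9 = 104.1056 g.

104 g/day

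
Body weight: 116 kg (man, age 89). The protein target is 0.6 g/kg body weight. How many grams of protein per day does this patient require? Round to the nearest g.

Protein = 0.6 g/kg × 116 kg = 69.6 g/day.

70 g/day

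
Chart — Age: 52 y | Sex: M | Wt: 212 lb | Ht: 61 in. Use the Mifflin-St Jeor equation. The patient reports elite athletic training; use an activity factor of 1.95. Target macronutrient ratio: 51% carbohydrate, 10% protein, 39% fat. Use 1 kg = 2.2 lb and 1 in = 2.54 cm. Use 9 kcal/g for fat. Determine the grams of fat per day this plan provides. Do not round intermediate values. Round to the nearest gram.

142 g/day

Convert to metric: weight = 212 ÷ 2.2 = 96.3636 kg; height = 61 × 2.54 = 154.94 cm.
Mifflin-St Jeor (male): BMR = 10(96.3636) + 6.25(154.94) − 5(52) + 5 = 963.6364 + 968.375 − 260 + 5 = 1677.0114 kcal/day.
TEE = 1677.0114 × 1.95 = 3270.1722 kcal/day.
Fat energy = 39% × 3270.1722 = 1275.3671 kcal.
Fat = 1275.3671 ÷ 9 kcal/g = 141.7075 g.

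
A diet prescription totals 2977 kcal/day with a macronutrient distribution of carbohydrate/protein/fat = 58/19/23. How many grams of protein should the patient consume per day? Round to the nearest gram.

141 g/day

Protein energy = 19% × 2977 = 565.63 kcal.
At 4 kcal/g: 565.63 ÷ 4 = 141.4075 g.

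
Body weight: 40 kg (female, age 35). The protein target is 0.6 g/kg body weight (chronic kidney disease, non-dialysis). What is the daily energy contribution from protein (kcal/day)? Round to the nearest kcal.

Protein = 0.6 g/kg × 40 kg = 24 g/day.
Protein energy = 24 g × 4 kcal/g = 96 kcal/day.

96 kcal/day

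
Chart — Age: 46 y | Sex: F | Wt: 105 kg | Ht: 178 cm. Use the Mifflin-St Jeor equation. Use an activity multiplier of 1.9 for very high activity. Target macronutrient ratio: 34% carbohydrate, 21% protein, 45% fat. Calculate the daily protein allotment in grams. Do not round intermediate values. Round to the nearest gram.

Mifflin-St Jeor (female): BMR = 10(105) + 6.25(178) − 5(46) − 161 = 1050 + 1112.5 − 230 − 161 = 1771.5 kcal/day.
TEE = 1771.5 × 1.9 = 3365.85 kcal/day.
Protein energy = 21% × 3365.85 = 706.8285 kcal.
Protein = 706.8285 ÷ 4 kcal/g = 176.7071 g.

177 g/day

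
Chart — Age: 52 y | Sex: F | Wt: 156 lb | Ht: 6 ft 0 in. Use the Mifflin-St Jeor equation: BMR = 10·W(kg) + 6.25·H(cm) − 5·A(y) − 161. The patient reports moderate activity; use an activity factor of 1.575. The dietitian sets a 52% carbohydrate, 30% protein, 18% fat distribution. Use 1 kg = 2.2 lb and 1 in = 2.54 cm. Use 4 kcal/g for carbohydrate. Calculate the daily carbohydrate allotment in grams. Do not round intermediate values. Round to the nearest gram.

293 g/day

Convert to metric: weight = 156 ÷ 2.2 = 70.9091 kg; height = (6×12 + 0) × 2.54 = 72 × 2.54 = 182.88 cm.
Mifflin-St Jeor (female): BMR = 10(70.9091) + 6.25(182.88) − 5(52) − 161 = 709.0909 + 1143 − 260 − 161 = 1431.0909 kcal/day.
TEE = 1431.0909 × 1.575 = 2253.9682 kcal/day.
Carbohydrate energy = 52% × 2253.9682 = 1172.0635 kcal.
Carbohydrate = 1172.0635 ÷ 4 kcal/g = 293.0159 g.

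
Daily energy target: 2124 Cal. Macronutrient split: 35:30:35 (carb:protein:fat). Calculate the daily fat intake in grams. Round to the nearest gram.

Fat energy = 35% × 2124 = 743.4 kcal.
At 9 kcal/g: 743.4 ÷ 9 = 82.6 g.

83 g/day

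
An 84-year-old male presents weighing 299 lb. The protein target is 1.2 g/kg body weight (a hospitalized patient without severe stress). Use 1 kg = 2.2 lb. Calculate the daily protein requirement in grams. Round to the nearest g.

163 g/day

Weight in kg = 299 ÷ 2.2 = 135.9091 kg.
Protein = 1.2 g/kg × 135.9091 kg = 163.0909 g/day.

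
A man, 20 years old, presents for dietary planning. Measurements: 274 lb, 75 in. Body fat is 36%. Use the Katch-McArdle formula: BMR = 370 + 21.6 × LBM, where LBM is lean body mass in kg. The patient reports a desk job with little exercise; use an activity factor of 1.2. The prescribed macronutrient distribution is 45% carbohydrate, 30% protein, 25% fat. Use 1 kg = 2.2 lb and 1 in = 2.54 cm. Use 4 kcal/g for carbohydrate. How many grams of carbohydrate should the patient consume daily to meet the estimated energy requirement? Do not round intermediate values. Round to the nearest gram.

282 g/day

Convert to metric: weight = 274 ÷ 2.2 = 124.5455 kg; height = 75 × 2.54 = 190.5 cm.
LBM = 124.5455 × (1 − 0.36) = 79.7091 kg. Katch-McArdle: BMR = 370 + 21.6 × 79.7091 = 2091.7164 kcal/day.
TEE = 2091.7164 × 1.2 = 2510.0596 kcal/day.
Carbohydrate energy = 45% × 2510.0596 = 1129.5268 kcal.
Carbohydrate = 1129.5268 ÷ 4 kcal/g = 282.3817 g.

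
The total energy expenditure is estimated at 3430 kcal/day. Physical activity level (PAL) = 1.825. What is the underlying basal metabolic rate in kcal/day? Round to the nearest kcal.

BMR = TEE ÷ activity factor = 3430 ÷ 1.825 = 1879.4521 kcal/day.

1879 kcal/day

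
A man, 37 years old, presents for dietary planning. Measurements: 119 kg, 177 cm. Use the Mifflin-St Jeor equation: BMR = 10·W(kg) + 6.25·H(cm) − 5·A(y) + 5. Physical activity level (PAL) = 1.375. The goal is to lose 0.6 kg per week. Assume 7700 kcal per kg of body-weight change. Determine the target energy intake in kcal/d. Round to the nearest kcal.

Mifflin-St Jeor (male): BMR = 10(119) + 6.25(177) − 5(37) + 5 = 1190 + 1106.25 − 185 + 5 = 2116.25 kcal/day.
TEE = 2116.25 × 1.375 = 2909.8438 kcal/day.
Required daily deficit = 0.6 × 7700 ÷ 7 = 660 kcal/day.
Target intake = 2909.8438 − 660 = 2249.8438 kcal/day.

2250 kcal/d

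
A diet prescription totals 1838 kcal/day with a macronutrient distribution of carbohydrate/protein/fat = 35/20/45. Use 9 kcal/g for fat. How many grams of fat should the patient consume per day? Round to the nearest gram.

Fat energy = 45% × 1838 = 827.1 kcal.
At 9 kcal/g: 827.1 ÷ 9 = 91.9 g.

92 g/day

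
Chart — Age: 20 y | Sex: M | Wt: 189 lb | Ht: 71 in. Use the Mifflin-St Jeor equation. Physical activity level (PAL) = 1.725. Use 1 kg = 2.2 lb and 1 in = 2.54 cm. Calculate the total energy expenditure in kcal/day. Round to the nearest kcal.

3262 kcal/day

Convert to metric: weight = 189 ÷ 2.2 = 85.9091 kg; height = 71 × 2.54 = 180.34 cm.
Mifflin-St Jeor (male): BMR = 10(85.9091) + 6.25(180.34) − 5(20) + 5 = 859.0909 + 1127.125 − 100 + 5 = 1891.2159 kcal/day.
TEE = BMR × activity factor = 1891.2159 × 1.725 = 3262.3474 kcal/day.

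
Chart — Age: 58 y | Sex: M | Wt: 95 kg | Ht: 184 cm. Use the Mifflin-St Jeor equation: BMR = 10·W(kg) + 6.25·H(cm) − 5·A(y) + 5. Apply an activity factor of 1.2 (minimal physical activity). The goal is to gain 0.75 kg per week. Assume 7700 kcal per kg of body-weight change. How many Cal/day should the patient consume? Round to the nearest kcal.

3003 Cal/day

Mifflin-St Jeor (male): BMR = 10(95) + 6.25(184) − 5(58) + 5 = 950 + 1150 − 290 + 5 = 1815 kcal/day.
TEE = 1815 × 1.2 = 2178 kcal/day.
Required daily surplus = 0.75 × 7700 ÷ 7 = 825 kcal/day.
Target intake = 2178 + 825 = 3003 kcal/day.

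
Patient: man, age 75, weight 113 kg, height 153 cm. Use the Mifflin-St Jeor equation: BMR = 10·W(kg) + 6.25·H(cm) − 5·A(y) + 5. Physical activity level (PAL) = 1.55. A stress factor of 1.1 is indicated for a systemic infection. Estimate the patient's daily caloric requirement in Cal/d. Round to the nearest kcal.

2926 Cal/d

Mifflin-St Jeor (male): BMR = 10(113) + 6.25(153) − 5(75) + 5 = 1130 + 956.25 − 375 + 5 = 1716.25 kcal/day.
TEE = BMR × activity factor = 1716.25 × 1.55 = 2660.1875 kcal/day.
Apply stress factor: 2660.1875 × 1.1 = 2926.2063 kcal/day.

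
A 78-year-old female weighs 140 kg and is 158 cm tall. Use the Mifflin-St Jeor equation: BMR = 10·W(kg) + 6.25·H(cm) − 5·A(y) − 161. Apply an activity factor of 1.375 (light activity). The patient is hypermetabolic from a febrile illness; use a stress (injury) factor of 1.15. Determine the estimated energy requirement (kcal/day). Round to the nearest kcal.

Mifflin-St Jeor (female): BMR = 10(140) + 6.25(158) − 5(78) − 161 = 1400 + 987.5 − 390 − 161 = 1836.5 kcal/day.
TEE = BMR × activity factor = 1836.5 × 1.375 = 2525.1875 kcal/day.
Apply stress factor: 2525.1875 × 1.15 = 2903.9656 kcal/day.

2904 kcal/day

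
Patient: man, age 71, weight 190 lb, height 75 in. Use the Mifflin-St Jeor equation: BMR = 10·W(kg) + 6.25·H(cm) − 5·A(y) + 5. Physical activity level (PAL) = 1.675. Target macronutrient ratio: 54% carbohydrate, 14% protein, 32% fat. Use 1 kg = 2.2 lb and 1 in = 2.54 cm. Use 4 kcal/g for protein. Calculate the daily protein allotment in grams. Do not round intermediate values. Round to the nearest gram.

100 g/day

Convert to metric: weight = 190 ÷ 2.2 = 86.3636 kg; height = 75 × 2.54 = 190.5 cm.
Mifflin-St Jeor (male): BMR = 10(86.3636) + 6.25(190.5) − 5(71) + 5 = 863.6364 + 1190.625 − 355 + 5 = 1704.2614 kcal/day.
TEE = 1704.2614 × 1.675 = 2854.6378 kcal/day.
Protein energy = 14% × 2854.6378 = 399.6493 kcal.
Protein = 399.6493 ÷ 4 kcal/g = 99.9123 g.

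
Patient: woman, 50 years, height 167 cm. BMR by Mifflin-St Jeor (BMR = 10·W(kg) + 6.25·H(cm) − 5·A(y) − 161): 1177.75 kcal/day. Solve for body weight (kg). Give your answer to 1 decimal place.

1177.75 = 10·W + 6.25(167) − 5(50) − 161
10·W = 1177.75 − 632.75 = 545, so W = 54.5 kg.

54.5 kg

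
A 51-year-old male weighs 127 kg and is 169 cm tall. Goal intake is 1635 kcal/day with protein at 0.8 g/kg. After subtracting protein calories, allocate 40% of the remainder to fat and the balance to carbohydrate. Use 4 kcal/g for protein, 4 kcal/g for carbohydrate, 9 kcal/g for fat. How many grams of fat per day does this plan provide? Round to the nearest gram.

55 g/day

Protein = 0.8 × 127 = 101.6 g → 101.6 × 4 = 406.4 kcal.
Non-protein calories = 1635 − 406.4 = 1228.6 kcal.
Fat: 40% × 1228.6 = 491.44 kcal; carbohydrate: 737.16 kcal.
Fat: 491.44 kcal ÷ 9 kcal/g = 54.6044 g.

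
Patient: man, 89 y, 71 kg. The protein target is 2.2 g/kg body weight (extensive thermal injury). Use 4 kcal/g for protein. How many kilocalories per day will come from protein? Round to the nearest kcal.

625 kcal/day

Protein = 2.2 g/kg × 71 kg = 156.2 g/day.
Protein energy = 156.2 g × 4 kcal/g = 624.8 kcal/day.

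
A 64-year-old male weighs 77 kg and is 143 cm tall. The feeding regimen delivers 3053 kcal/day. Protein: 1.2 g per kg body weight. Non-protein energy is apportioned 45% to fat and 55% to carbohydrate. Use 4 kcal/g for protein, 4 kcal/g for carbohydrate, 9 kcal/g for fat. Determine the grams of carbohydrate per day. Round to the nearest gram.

Protein = 1.2 × 77 = 92.4 g → 92.4 × 4 = 369.6 kcal.
Non-protein calories = 3053 − 369.6 = 2683.4 kcal.
Fat: 45% × 2683.4 = 1207.53 kcal; carbohydrate: 1475.87 kcal.
Carbohydrate: 1475.87 kcal ÷ 4 kcal/g = 368.9675 g.

369 g/day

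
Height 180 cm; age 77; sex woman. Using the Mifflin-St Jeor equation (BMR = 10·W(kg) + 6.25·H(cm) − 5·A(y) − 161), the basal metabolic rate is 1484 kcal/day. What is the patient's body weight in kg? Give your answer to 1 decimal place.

1484 = 10·W + 6.25(180) − 5(77) − 161
10·W = 1484 − 579 = 905, so W = 90.5 kg.

90.5 kg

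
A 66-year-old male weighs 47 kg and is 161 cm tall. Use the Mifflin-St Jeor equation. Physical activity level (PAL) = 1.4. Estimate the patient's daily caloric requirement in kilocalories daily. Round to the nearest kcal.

1612 kilocalories daily

Mifflin-St Jeor (male): BMR = 10(47) + 6.25(161) − 5(66) + 5 = 470 + 1006.25 − 330 + 5 = 1151.25 kcal/day.
TEE = BMR × activity factor = 1151.25 × 1.4 = 1611.75 kcal/day.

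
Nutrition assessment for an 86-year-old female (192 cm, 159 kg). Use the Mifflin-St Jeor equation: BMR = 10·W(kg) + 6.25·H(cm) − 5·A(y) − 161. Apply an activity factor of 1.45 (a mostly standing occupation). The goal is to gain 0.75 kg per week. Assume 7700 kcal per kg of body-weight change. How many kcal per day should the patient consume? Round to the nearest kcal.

Mifflin-St Jeor (female): BMR = 10(159) + 6.25(192) − 5(86) − 161 = 1590 + 1200 − 430 − 161 = 2199 kcal/day.
TEE = 2199 × 1.45 = 3188.55 kcal/day.
Required daily surplus = 0.75 × 7700 ÷ 7 = 825 kcal/day.
Target intake = 3188.55 + 825 = 4013.55 kcal/day.

4014 kcal per day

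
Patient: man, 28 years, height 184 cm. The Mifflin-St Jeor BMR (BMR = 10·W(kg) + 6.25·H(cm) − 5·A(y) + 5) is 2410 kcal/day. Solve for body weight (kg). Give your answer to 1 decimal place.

2410 = 10·W + 6.25(184) − 5(28) + 5
10·W = 2410 − 1015 = 1395, so W = 139.5 kg.

139.5 kg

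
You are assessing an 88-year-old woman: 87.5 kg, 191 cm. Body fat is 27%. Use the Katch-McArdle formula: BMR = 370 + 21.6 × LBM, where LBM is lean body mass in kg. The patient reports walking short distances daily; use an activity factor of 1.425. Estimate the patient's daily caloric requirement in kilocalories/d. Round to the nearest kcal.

LBM = 87.5 × (1 − 0.27) = 63.875 kg. Katch-McArdle: BMR = 370 + 21.6 × 63.875 = 1749.7 kcal/day.
TEE = BMR × activity factor = 1749.7 × 1.425 = 2493.3225 kcal/day.

2493 kilocalories/d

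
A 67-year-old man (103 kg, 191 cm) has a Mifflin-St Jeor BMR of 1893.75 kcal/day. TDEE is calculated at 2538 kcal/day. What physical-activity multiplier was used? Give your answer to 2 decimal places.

1.34

Activity factor = TEE ÷ BMR = 2538 ÷ 1893.75 = 1.34.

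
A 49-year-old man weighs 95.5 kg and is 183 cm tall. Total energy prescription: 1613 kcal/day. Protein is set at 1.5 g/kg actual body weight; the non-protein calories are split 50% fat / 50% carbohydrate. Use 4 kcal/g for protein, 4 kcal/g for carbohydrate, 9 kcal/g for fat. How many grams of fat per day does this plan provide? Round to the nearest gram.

Protein = 1.5 × 95.5 = 143.25 g → 143.25 × 4 = 573 kcal.
Non-protein calories = 1613 − 573 = 1040 kcal.
Fat: 50% × 1040 = 520 kcal; carbohydrate: 520 kcal.
Fat: 520 kcal ÷ 9 kcal/g = 57.7778 g.

58 g/day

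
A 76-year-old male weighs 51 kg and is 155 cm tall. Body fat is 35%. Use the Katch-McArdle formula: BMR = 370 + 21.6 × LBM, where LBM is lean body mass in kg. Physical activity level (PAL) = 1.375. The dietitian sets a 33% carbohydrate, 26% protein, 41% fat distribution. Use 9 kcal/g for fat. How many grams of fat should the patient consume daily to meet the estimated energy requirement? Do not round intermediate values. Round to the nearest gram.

68 g/day

LBM = 51 × (1 − 0.35) = 33.15 kg. Katch-McArdle: BMR = 370 + 21.6 × 33.15 = 1086.04 kcal/day.
TEE = 1086.04 × 1.375 = 1493.305 kcal/day.
Fat energy = 41% × 1493.305 = 612.2551 kcal.
Fat = 612.2551 ÷ 9 kcal/g = 68.0283 g.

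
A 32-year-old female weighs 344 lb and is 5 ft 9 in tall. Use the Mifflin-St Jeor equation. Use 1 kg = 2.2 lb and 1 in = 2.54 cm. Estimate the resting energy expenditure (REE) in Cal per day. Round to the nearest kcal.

2338 Cal per day

Convert to metric: weight = 344 ÷ 2.2 = 156.3636 kg; height = (5×12 + 9) × 2.54 = 69 × 2.54 = 175.26 cm.
Mifflin-St Jeor (female): BMR = 10(156.3636) + 6.25(175.26) − 5(32) − 161 = 1563.6364 + 1095.375 − 160 − 161 = 2338.0114 kcal/day.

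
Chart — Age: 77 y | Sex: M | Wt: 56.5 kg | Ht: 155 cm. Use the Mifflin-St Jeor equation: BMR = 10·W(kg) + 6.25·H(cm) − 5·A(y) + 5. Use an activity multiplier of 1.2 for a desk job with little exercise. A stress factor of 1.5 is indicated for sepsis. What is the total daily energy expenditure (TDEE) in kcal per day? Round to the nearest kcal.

2077 kcal per day

Mifflin-St Jeor (male): BMR = 10(56.5) + 6.25(155) − 5(77) + 5 = 565 + 968.75 − 385 + 5 = 1153.75 kcal/day.
TEE = BMR × activity factor = 1153.75 × 1.2 = 1384.5 kcal/day.
Apply stress factor: 1384.5 × 1.5 = 2076.75 kcal/day.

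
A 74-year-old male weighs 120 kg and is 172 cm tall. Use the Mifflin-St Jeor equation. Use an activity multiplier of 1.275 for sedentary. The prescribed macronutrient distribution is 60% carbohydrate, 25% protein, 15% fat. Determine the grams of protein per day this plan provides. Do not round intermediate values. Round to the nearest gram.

Mifflin-St Jeor (male): BMR = 10(120) + 6.25(172) − 5(74) + 5 = 1200 + 1075 − 370 + 5 = 1910 kcal/day.
TEE = 1910 × 1.275 = 2435.25 kcal/day.
Protein energy = 25% × 2435.25 = 608.8125 kcal.
Protein = 608.8125 ÷ 4 kcal/g = 152.2031 g.

152 g/day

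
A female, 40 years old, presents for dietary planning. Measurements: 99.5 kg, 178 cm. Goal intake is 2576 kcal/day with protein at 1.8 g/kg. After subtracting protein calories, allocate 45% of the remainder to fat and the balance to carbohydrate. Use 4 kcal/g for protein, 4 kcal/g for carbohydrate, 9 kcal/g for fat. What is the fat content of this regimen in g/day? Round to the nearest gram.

Protein = 1.8 × 99.5 = 179.1 g → 179.1 × 4 = 716.4 kcal.
Non-protein calories = 2576 − 716.4 = 1859.6 kcal.
Fat: 45% × 1859.6 = 836.82 kcal; carbohydrate: 1022.78 kcal.
Fat: 836.82 kcal ÷ 9 kcal/g = 92.98 g.

93 g/day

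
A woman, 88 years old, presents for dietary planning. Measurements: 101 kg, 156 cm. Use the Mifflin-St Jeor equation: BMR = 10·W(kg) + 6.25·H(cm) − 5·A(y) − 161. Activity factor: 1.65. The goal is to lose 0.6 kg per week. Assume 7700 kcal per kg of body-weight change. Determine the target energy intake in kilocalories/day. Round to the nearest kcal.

1624 kilocalories/day

Mifflin-St Jeor (female): BMR = 10(101) + 6.25(156) − 5(88) − 161 = 1010 + 975 − 440 − 161 = 1384 kcal/day.
TEE = 1384 × 1.65 = 2283.6 kcal/day.
Required daily deficit = 0.6 × 7700 ÷ 7 = 660 kcal/day.
Target intake = 2283.6 − 660 = 1623.6 kcal/day.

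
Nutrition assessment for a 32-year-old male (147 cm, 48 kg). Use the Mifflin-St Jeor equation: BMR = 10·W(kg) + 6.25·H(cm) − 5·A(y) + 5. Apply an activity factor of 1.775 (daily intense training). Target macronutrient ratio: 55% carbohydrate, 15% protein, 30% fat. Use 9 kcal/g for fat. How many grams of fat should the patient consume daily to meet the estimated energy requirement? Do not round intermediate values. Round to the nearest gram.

74 g/day

Mifflin-St Jeor (male): BMR = 10(48) + 6.25(147) − 5(32) + 5 = 480 + 918.75 − 160 + 5 = 1243.75 kcal/day.
TEE = 1243.75 × 1.775 = 2207.6563 kcal/day.
Fat energy = 30% × 2207.6563 = 662.2969 kcal.
Fat = 662.2969 ÷ 9 kcal/g = 73.5885 g.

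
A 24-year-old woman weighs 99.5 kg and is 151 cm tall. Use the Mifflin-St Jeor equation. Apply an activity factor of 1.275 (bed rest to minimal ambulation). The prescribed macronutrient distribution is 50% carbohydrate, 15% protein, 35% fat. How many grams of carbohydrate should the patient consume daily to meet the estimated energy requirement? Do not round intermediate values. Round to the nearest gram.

264 g/day

Mifflin-St Jeor (female): BMR = 10(99.5) + 6.25(151) − 5(24) − 161 = 995 + 943.75 − 120 − 161 = 1657.75 kcal/day.
TEE = 1657.75 × 1.275 = 2113.6313 kcal/day.
Carbohydrate energy = 50% × 2113.6313 = 1056.8156 kcal.
Carbohydrate = 1056.8156 ÷ 4 kcal/g = 264.2039 g.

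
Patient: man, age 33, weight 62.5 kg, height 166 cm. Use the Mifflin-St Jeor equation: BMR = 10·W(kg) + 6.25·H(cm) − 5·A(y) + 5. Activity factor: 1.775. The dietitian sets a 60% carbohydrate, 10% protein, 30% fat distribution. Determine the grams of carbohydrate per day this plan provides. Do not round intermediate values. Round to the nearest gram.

400 g/day

Mifflin-St Jeor (male): BMR = 10(62.5) + 6.25(166) − 5(33) + 5 = 625 + 1037.5 − 165 + 5 = 1502.5 kcal/day.
TEE = 1502.5 × 1.775 = 2666.9375 kcal/day.
Carbohydrate energy = 60% × 2666.9375 = 1600.1625 kcal.
Carbohydrate = 1600.1625 ÷ 4 kcal/g = 400.0406 g.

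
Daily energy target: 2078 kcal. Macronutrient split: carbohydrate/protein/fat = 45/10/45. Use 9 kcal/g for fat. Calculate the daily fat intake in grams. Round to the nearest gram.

104 g/day

Fat energy = 45% × 2078 = 935.1 kcal.
At 9 kcal/g: 935.1 ÷ 9 = 103.9 g.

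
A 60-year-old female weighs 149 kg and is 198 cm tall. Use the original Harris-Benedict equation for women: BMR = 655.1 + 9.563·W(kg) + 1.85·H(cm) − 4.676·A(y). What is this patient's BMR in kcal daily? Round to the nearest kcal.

2166 kcal daily

Harris-Benedict: BMR = 655.1 + 9.563(149) + 1.85(198) − 4.676(60) = 2165.727 kcal/day.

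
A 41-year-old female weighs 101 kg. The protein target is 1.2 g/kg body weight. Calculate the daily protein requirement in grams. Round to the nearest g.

121 g/day

Protein = 1.2 g/kg × 101 kg = 121.2 g/day.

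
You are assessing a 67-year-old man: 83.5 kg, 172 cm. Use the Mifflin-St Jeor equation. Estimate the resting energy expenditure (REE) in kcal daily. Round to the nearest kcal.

Mifflin-St Jeor (male): BMR = 10(83.5) + 6.25(172) − 5(67) + 5 = 835 + 1075 − 335 + 5 = 1580 kcal/day.

1580 kcal daily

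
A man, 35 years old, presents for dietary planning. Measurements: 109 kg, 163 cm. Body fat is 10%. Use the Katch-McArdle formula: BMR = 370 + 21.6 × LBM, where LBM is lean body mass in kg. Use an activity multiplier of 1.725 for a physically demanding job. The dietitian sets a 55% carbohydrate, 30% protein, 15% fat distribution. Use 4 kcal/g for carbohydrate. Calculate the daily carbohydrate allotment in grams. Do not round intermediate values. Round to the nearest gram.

590 g/day

LBM = 109 × (1 − 0.1) = 98.1 kg. Katch-McArdle: BMR = 370 + 21.6 × 98.1 = 2488.96 kcal/day.
TEE = 2488.96 × 1.725 = 4293.456 kcal/day.
Carbohydrate energy = 55% × 4293.456 = 2361.4008 kcal.
Carbohydrate = 2361.4008 ÷ 4 kcal/g = 590.3502 g.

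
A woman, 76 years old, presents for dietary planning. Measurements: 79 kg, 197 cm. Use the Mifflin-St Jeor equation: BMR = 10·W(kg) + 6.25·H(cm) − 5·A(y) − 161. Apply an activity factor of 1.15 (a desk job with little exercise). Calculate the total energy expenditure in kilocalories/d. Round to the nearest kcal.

Mifflin-St Jeor (female): BMR = 10(79) + 6.25(197) − 5(76) − 161 = 790 + 1231.25 − 380 − 161 = 1480.25 kcal/day.
TEE = BMR × activity factor = 1480.25 × 1.15 = 1702.2875 kcal/day.

1702 kilocalories/d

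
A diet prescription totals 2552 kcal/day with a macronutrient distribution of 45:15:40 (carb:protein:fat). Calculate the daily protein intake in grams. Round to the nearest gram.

Protein energy = 15% × 2552 = 382.8 kcal.
At 4 kcal/g: 382.8 ÷ 4 = 95.7 g.

96 g/day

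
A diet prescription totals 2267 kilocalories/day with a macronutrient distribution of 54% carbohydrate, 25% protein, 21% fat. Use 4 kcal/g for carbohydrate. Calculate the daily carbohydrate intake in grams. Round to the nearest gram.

306 g/day

Carbohydrate energy = 54% × 2267 = 1224.18 kcal.
At 4 kcal/g: 1224.18 ÷ 4 = 306.045 g.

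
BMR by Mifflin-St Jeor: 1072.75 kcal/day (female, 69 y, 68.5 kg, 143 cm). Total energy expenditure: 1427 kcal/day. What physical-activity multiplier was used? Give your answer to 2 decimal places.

Activity factor = TEE ÷ BMR = 1427 ÷ 1072.75 = 1.33.

1.33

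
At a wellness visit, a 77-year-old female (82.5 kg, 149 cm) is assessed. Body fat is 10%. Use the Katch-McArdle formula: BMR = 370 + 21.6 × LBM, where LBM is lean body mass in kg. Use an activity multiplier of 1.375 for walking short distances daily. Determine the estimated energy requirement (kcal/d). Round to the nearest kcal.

2714 kcal/d

LBM = 82.5 × (1 − 0.1) = 74.25 kg. Katch-McArdle: BMR = 370 + 21.6 × 74.25 = 1973.8 kcal/day.
TEE = BMR × activity factor = 1973.8 × 1.375 = 2713.975 kcal/day.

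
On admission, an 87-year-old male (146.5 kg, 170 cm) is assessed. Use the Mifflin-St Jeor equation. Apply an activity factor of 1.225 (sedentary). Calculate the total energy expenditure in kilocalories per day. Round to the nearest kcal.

Mifflin-St Jeor (male): BMR = 10(146.5) + 6.25(170) − 5(87) + 5 = 1465 + 1062.5 − 435 + 5 = 2097.5 kcal/day.
TEE = BMR × activity factor = 2097.5 × 1.225 = 2569.4375 kcal/day.

2569 kilocalories per day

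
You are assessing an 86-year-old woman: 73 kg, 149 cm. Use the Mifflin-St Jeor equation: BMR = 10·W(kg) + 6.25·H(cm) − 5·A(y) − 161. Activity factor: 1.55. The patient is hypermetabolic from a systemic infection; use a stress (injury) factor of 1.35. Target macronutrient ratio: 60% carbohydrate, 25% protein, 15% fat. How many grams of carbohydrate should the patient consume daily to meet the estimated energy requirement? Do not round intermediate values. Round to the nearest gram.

336 g/day

Mifflin-St Jeor (female): BMR = 10(73) + 6.25(149) − 5(86) − 161 = 730 + 931.25 − 430 − 161 = 1070.25 kcal/day.
TEE = 1070.25 × 1.55 = 1658.8875 kcal/day.
With stress factor 1.35: 1658.8875 × 1.35 = 2239.4981 kcal/day.
Carbohydrate energy = 60% × 2239.4981 = 1343.6989 kcal.
Carbohydrate = 1343.6989 ÷ 4 kcal/g = 335.9247 g.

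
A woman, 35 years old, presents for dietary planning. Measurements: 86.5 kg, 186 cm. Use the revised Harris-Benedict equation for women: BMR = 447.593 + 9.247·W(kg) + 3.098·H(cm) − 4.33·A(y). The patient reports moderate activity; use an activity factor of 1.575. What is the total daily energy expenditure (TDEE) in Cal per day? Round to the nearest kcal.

2634 Cal per day

Harris-Benedict: BMR = 447.593 + 9.247(86.5) + 3.098(186) − 4.33(35) = 1672.1365 kcal/day.
TEE = BMR × activity factor = 1672.1365 × 1.575 = 2633.615 kcal/day.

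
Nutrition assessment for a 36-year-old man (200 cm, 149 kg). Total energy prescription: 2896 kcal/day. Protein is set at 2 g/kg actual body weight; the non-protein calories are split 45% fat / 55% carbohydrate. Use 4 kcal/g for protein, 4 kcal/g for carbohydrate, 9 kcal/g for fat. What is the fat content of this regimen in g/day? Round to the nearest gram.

Protein = 2 × 149 = 298 g → 298 × 4 = 1192 kcal.
Non-protein calories = 2896 − 1192 = 1704 kcal.
Fat: 45% × 1704 = 766.8 kcal; carbohydrate: 937.2 kcal.
Fat: 766.8 kcal ÷ 9 kcal/g = 85.2 g.

85 g/day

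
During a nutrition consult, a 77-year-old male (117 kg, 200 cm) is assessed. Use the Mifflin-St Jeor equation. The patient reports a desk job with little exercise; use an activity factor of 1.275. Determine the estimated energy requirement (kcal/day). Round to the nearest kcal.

Mifflin-St Jeor (male): BMR = 10(117) + 6.25(200) − 5(77) + 5 = 1170 + 1250 − 385 + 5 = 2040 kcal/day.
TEE = BMR × activity factor = 2040 × 1.275 = 2601 kcal/day.

2601 kcal/day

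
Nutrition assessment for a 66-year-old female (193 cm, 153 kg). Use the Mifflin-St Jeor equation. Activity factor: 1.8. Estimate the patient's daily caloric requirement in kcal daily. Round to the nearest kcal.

Mifflin-St Jeor (female): BMR = 10(153) + 6.25(193) − 5(66) − 161 = 1530 + 1206.25 − 330 − 161 = 2245.25 kcal/day.
TEE = BMR × activity factor = 2245.25 × 1.8 = 4041.45 kcal/day.

4041 kcal daily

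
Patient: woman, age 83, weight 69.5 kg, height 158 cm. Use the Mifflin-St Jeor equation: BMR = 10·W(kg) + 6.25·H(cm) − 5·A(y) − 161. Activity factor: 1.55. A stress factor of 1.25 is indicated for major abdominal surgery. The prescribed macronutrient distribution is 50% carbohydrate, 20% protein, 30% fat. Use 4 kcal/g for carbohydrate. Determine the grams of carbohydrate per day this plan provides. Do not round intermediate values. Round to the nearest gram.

Mifflin-St Jeor (female): BMR = 10(69.5) + 6.25(158) − 5(83) − 161 = 695 + 987.5 − 415 − 161 = 1106.5 kcal/day.
TEE = 1106.5 × 1.55 = 1715.075 kcal/day.
With stress factor 1.25: 1715.075 × 1.25 = 2143.8438 kcal/day.
Carbohydrate energy = 50% × 2143.8438 = 1071.9219 kcal.
Carbohydrate = 1071.9219 ÷ 4 kcal/g = 267.9805 g.

268 g/day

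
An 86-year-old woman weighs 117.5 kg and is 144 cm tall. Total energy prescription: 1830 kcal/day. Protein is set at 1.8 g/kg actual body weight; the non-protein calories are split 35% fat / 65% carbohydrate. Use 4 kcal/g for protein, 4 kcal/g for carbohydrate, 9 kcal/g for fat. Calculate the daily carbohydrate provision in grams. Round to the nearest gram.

160 g/day

Protein = 1.8 × 117.5 = 211.5 g → 211.5 × 4 = 846 kcal.
Non-protein calories = 1830 − 846 = 984 kcal.
Fat: 35% × 984 = 344.4 kcal; carbohydrate: 639.6 kcal.
Carbohydrate: 639.6 kcal ÷ 4 kcal/g = 159.9 g.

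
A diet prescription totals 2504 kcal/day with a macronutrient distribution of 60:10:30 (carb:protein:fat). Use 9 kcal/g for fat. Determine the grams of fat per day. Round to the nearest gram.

83 g/day

Fat energy = 30% × 2504 = 751.2 kcal.
At 9 kcal/g: 751.2 ÷ 9 = 83.4667 g.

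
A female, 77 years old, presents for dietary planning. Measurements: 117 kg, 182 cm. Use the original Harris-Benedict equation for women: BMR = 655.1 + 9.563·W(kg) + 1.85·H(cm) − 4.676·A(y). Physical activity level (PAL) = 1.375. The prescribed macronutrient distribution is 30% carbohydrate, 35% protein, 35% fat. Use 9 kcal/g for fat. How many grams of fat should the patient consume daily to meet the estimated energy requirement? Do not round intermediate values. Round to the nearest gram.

94 g/day

Harris-Benedict: BMR = 655.1 + 9.563(117) + 1.85(182) − 4.676(77) = 1750.619 kcal/day.
TEE = 1750.619 × 1.375 = 2407.1011 kcal/day.
Fat energy = 35% × 2407.1011 = 842.4854 kcal.
Fat = 842.4854 ÷ 9 kcal/g = 93.6095 g.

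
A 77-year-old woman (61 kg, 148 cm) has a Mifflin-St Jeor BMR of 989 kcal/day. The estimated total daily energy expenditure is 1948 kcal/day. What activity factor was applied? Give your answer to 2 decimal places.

Activity factor = TEE ÷ BMR = 1948 ÷ 989 = 1.97.

1.97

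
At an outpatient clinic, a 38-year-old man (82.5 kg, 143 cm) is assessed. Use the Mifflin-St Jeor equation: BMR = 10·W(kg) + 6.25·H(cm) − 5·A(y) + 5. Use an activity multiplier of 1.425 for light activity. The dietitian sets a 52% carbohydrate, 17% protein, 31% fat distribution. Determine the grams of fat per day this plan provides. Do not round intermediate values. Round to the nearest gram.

Mifflin-St Jeor (male): BMR = 10(82.5) + 6.25(143) − 5(38) + 5 = 825 + 893.75 − 190 + 5 = 1533.75 kcal/day.
TEE = 1533.75 × 1.425 = 2185.5938 kcal/day.
Fat energy = 31% × 2185.5938 = 677.5341 kcal.
Fat = 677.5341 ÷ 9 kcal/g = 75.2816 g.

75 g/day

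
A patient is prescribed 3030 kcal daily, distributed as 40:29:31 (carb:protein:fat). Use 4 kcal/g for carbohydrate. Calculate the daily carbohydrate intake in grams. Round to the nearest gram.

Carbohydrate energy = 40% × 3030 = 1212 kcal.
At 4 kcal/g: 1212 ÷ 4 = 303 g.

303 g/day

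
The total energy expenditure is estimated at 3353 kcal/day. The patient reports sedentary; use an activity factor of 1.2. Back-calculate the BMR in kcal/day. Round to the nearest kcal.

BMR = TEE ÷ activity factor = 3353 ÷ 1.2 = 2794.1667 kcal/day.

2794 kcal/day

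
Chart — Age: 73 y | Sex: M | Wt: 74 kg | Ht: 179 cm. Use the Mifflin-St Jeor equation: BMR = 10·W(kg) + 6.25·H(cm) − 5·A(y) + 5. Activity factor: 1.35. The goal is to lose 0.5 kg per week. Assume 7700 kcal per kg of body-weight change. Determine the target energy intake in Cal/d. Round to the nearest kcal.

Mifflin-St Jeor (male): BMR = 10(74) + 6.25(179) − 5(73) + 5 = 740 + 1118.75 − 365 + 5 = 1498.75 kcal/day.
TEE = 1498.75 × 1.35 = 2023.3125 kcal/day.
Required daily deficit = 0.5 × 7700 ÷ 7 = 550 kcal/day.
Target intake = 2023.3125 − 550 = 1473.3125 kcal/day.

1473 Cal/d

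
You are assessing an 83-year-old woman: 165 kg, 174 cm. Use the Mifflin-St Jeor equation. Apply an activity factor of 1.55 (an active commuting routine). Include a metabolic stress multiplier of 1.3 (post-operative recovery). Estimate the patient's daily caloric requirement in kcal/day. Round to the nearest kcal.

4355 kcal/day

Mifflin-St Jeor (female): BMR = 10(165) + 6.25(174) − 5(83) − 161 = 1650 + 1087.5 − 415 − 161 = 2161.5 kcal/day.
TEE = BMR × activity factor = 2161.5 × 1.55 = 3350.325 kcal/day.
Apply stress factor: 3350.325 × 1.3 = 4355.4225 kcal/day.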